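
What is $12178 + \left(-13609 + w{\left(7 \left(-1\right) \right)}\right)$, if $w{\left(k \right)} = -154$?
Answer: $-1585$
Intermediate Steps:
$12178 + \left(-13609 + w{\left(7 \left(-1\right) \right)}\right) = 12178 - 13763 = -1585$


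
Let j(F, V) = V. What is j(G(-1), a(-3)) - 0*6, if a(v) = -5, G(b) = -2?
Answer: -5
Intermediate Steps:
j(G(-1), a(-3)) - 0*6 = -5 - 0*6 = -5 - 1*0 = -5 + 0 = -5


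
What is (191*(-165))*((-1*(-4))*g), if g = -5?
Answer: 630300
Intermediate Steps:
(191*(-165))*((-1*(-4))*g) = (191*(-165))*(-1*(-4)*(-5)) = -126060*(-5) = -31515*(-20) = 630300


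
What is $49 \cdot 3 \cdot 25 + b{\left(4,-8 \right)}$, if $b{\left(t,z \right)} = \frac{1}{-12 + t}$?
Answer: $\frac{29399}{8} \approx 3674.9$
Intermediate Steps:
$49 \cdot 3 \cdot 25 + b{\left(4,-8 \right)} = 49 \cdot 3 \cdot 25 + \frac{1}{-12 + 4} = 49 \cdot 75 + \frac{1}{-8} = 3675 - \frac{1}{8} = \frac{29399}{8}$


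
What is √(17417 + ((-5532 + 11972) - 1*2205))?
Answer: 2*√5413 ≈ 147.15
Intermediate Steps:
√(17417 + ((-5532 + 11972) - 1*2205)) = √(17417 + (6440 - 2205)) = √(17417 + 4235) = √21652 = 2*√5413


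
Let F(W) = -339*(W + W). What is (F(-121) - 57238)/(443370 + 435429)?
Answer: 24800/878799 ≈ 0.028220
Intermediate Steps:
F(W) = -678*W
(F(-121) - 57238)/(443370 + 435429) = (-678*(-121) - 57238)/(443370 + 435429) = (82038 - 57238)/878799 = 24800*(1/878799) = 24800/878799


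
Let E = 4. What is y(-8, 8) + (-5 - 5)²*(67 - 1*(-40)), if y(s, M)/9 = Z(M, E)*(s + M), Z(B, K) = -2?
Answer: 10700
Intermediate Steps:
y(s, M) = -18*M - 18*s (y(s, M) = 9*(-2*(s + M)) = 9*(-2*(M + s)) = 9*(-2*M - 2*s) = -18*M - 18*s)
y(-8, 8) + (-5 - 5)²*(67 - 1*(-40)) = (-18*8 - 18*(-8)) + (-5 - 5)²*(67 - 1*(-40)) = (-144 + 144) + (-10)²*(67 + 40) = 0 + 100*107 = 0 + 10700 = 10700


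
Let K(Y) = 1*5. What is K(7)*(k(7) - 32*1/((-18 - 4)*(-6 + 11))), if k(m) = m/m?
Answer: 71/11 ≈ 6.4545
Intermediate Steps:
k(m) = 1
K(Y) = 5
K(7)*(k(7) - 32*1/((-18 - 4)*(-6 + 11))) = 5*(1 - 32*1/((-18 - 4)*(-6 + 11))) = 5*(1 - 32/(5*(-22))) = 5*(1 - 32/(-110)) = 5*(1 - 32*(-1/110)) = 5*(1 + 16/55) = 5*(71/55) = 71/11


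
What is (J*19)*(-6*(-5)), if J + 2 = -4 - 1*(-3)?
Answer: -1710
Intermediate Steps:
J = -3 (J = -2 + (-4 - 1*(-3)) = -2 + (-4 + 3) = -2 - 1 = -3)
(J*19)*(-6*(-5)) = (-3*19)*(-6*(-5)) = -57*30 = -1710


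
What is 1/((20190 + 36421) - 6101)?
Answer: 1/50510 ≈ 1.9798e-5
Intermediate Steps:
1/((20190 + 36421) - 6101) = 1/(56611 - 6101) = 1/50510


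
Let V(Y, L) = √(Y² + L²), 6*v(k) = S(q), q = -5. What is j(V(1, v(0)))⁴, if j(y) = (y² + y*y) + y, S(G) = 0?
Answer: 81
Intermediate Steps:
v(k) = 0 (v(k) = (⅙)*0 = 0)
V(Y, L) = √(L² + Y²)
j(y) = y + 2*y² (j(y) = (y² + y²) + y = 2*y² + y = y + 2*y²)
j(V(1, v(0)))⁴ = (√(0² + 1²)*(1 + 2*√(0² + 1²)))⁴ = (√(0 + 1)*(1 + 2*√(0 + 1)))⁴ = (√1*(1 + 2*√1))⁴ = (1*(1 + 2*1))⁴ = (1*(1 + 2))⁴ = (1*3)⁴ = 3⁴ = 81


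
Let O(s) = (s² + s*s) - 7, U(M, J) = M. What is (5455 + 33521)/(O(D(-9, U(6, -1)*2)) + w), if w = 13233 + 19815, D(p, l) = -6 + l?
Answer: 38976/33113 ≈ 1.1771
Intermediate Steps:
w = 33048
O(s) = -7 + 2*s² (O(s) = (s² + s²) - 7 = 2*s² - 7 = -7 + 2*s²)
(5455 + 33521)/(O(D(-9, U(6, -1)*2)) + w) = (5455 + 33521)/((-7 + 2*(-6 + 6*2)²) + 33048) = 38976/((-7 + 2*(-6 + 12)²) + 33048) = 38976/((-7 + 2*6²) + 33048) = 38976/((-7 + 2*36) + 33048) = 38976/((-7 + 72) + 33048) = 38976/(65 + 33048) = 38976/33113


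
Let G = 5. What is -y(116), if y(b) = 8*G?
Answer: -40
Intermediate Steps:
y(b) = 40 (y(b) = 8*5 = 40)
-y(116) = -1*40 = -40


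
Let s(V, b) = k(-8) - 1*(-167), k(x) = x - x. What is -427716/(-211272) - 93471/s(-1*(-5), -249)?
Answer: -1639698045/2940202 ≈ -557.68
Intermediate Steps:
k(x) = 0
s(V, b) = 167 (s(V, b) = 0 - 1*(-167) = 0 + 167 = 167)
-427716/(-211272) - 93471/s(-1*(-5), -249) = -427716/(-211272) - 93471/167 = -427716*(-1/211272) - 93471*1/167 = 35643/17606 - 93471/167 = -1639698045/2940202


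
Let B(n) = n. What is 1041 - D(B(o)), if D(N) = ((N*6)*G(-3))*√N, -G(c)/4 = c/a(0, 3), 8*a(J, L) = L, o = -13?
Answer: 1041 + 2496*I*√13 ≈ 1041.0 + 8999.5*I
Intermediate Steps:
a(J, L) = L/8
G(c) = -32*c/3 (G(c) = -4*c/((⅛)*3) = -4*c/3/8 = -4*c*8/3 = -32*c/3)
D(N) = 192*N^(3/2) (D(N) = ((N*6)*(-32/3*(-3)))*√N = ((6*N)*32)*√N = (192*N)*√N = 192*N^(3/2))
1041 - D(B(o)) = 1041 - 192*(-13)^(3/2) = 1041 - 192*(-13*I*√13) = 1041 - (-2496)*I*√13 = 1041 + 2496*I*√13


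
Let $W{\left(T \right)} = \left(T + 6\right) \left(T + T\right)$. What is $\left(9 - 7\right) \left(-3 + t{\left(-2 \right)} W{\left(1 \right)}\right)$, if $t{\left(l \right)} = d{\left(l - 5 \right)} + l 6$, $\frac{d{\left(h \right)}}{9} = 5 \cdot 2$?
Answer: $2178$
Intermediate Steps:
$d{\left(h \right)} = 90$ ($d{\left(h \right)} = 9 \cdot 5 \cdot 2 = 9 \cdot 10 = 90$)
$W{\left(T \right)} = 2 T \left(6 + T\right)$ ($W{\left(T \right)} = \left(6 + T\right) 2 T = 2 T \left(6 + T\right)$)
$t{\left(l \right)} = 90 + 6 l$ ($t{\left(l \right)} = 90 + l 6 = 90 + 6 l$)
$\left(9 - 7\right) \left(-3 + t{\left(-2 \right)} W{\left(1 \right)}\right) = \left(9 - 7\right) \left(-3 + \left(90 + 6 \left(-2\right)\right) 2 \cdot 1 \left(6 + 1\right)\right) = 2 \left(-3 + \left(90 - 12\right) 2 \cdot 1 \cdot 7\right) = 2 \left(-3 + 78 \cdot 14\right) = 2 \left(-3 + 1092\right) = 2 \cdot 1089 = 2178$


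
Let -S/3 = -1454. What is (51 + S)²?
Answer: 19474569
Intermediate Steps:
S = 4362 (S = -3*(-1454) = 4362)
(51 + S)² = (51 + 4362)² = 4413² = 19474569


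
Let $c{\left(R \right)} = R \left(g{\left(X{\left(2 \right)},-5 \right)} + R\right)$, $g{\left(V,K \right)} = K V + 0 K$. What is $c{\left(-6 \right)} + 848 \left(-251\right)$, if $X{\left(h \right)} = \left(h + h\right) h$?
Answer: $-212572$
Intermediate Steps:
$X{\left(h \right)} = 2 h^{2}$ ($X{\left(h \right)} = 2 h h = 2 h^{2}$)
$g{\left(V,K \right)} = K V$ ($g{\left(V,K \right)} = K V + 0 = K V$)
$c{\left(R \right)} = R \left(-40 + R\right)$ ($c{\left(R \right)} = R \left(- 5 \cdot 2 \cdot 2^{2} + R\right) = R \left(- 5 \cdot 2 \cdot 4 + R\right) = R \left(\left(-5\right) 8 + R\right) = R \left(-40 + R\right)$)
$c{\left(-6 \right)} + 848 \left(-251\right) = - 6 \left(-40 - 6\right) + 848 \left(-251\right) = \left(-6\right) \left(-46\right) - 212848 = 276 - 212848 = -212572$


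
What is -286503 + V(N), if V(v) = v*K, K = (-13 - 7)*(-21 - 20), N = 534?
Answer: 151377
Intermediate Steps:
K = 820 (K = -20*(-41) = 820)
V(v) = 820*v (V(v) = v*820 = 820*v)
-286503 + V(N) = -286503 + 820*534 = -286503 + 437880 = 151377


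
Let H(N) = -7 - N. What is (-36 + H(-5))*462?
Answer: -17556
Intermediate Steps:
(-36 + H(-5))*462 = (-36 + (-7 - 1*(-5)))*462 = (-36 + (-7 + 5))*462 = (-36 - 2)*462 = -38*462 = -17556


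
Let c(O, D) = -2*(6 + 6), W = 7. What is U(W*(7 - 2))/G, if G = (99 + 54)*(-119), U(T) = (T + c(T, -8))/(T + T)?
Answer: -11/1274490 ≈ -8.6309e-6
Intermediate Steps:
c(O, D) = -24 (c(O, D) = -2*12 = -24)
U(T) = (-24 + T)/(2*T) (U(T) = (T - 24)/(T + T) = (-24 + T)/((2*T)) = (-24 + T)*(1/(2*T)) = (-24 + T)/(2*T))
G = -18207 (G = 153*(-119) = -18207)
U(W*(7 - 2))/G = ((-24 + 7*(7 - 2))/(2*((7*(7 - 2)))))/(-18207) = ((-24 + 7*5)/(2*((7*5))))*(-1/18207) = ((½)*(-24 + 35)/35)*(-1/18207) = ((½)*(1/35)*11)*(-1/18207) = (11/70)*(-1/18207) = -11/1274490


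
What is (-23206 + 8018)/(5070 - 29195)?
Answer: 15188/24125 ≈ 0.62955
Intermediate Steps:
(-23206 + 8018)/(5070 - 29195) = -15188/(-24125) = -15188*(-1/24125) = 15188/24125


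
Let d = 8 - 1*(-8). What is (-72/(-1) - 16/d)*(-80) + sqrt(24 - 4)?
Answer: -5680 + 2*sqrt(5) ≈ -5675.5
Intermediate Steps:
d = 16 (d = 8 + 8 = 16)
(-72/(-1) - 16/d)*(-80) + sqrt(24 - 4) = (-72/(-1) - 16/16)*(-80) + sqrt(24 - 4) = (-72*(-1) - 16*1/16)*(-80) + sqrt(20) = (72 - 1)*(-80) + 2*sqrt(5) = 71*(-80) + 2*sqrt(5) = -5680 + 2*sqrt(5)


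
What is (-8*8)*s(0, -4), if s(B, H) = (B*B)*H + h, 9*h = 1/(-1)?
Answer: 64/9 ≈ 7.1111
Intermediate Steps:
h = -⅑ (h = (⅑)/(-1) = (⅑)*(-1) = -⅑ ≈ -0.11111)
s(B, H) = -⅑ + H*B² (s(B, H) = (B*B)*H - ⅑ = B²*H - ⅑ = H*B² - ⅑ = -⅑ + H*B²)
(-8*8)*s(0, -4) = (-8*8)*(-⅑ - 4*0²) = -64*(-⅑ - 4*0) = -64*(-⅑ + 0) = -64*(-⅑) = 64/9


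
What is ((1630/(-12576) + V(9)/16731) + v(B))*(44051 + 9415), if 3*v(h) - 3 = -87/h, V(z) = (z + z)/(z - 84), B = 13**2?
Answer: 1819685752213/48705800 ≈ 37361.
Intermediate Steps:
B = 169
V(z) = 2*z/(-84 + z) (V(z) = (2*z)/(-84 + z) = 2*z/(-84 + z))
v(h) = 1 - 29/h (v(h) = 1 + (-87/h)/3 = 1 - 29/h)
((1630/(-12576) + V(9)/16731) + v(B))*(44051 + 9415) = ((1630/(-12576) + (2*9/(-84 + 9))/16731) + (-29 + 169)/169)*(44051 + 9415) = ((1630*(-1/12576) + (2*9/(-75))*(1/16731)) + (1/169)*140)*53466 = ((-815/6288 + (2*9*(-1/75))*(1/16731)) + 140/169)*53466 = ((-815/6288 - 6/25*1/16731) + 140/169)*53466 = ((-815/6288 - 2/139425) + 140/169)*53466 = (-37881317/292234800 + 140/169)*53466 = (204206683/292234800)*53466 = 1819685752213/48705800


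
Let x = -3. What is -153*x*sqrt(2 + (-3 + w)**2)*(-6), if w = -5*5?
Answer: -2754*sqrt(786) ≈ -77210.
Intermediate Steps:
w = -25
-153*x*sqrt(2 + (-3 + w)**2)*(-6) = -153*(-3*sqrt(2 + (-3 - 25)**2))*(-6) = -153*(-3*sqrt(2 + (-28)**2))*(-6) = -153*(-3*sqrt(2 + 784))*(-6) = -153*(-3*sqrt(786))*(-6) = -2754*sqrt(786)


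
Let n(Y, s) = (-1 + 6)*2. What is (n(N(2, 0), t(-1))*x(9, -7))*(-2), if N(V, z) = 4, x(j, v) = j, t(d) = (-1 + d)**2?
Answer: -180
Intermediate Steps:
n(Y, s) = 10 (n(Y, s) = 5*2 = 10)
(n(N(2, 0), t(-1))*x(9, -7))*(-2) = (10*9)*(-2) = 90*(-2) = -180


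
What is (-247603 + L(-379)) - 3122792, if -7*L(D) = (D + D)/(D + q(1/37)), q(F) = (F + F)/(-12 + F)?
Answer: -3961201986529/1175293 ≈ -3.3704e+6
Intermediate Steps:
q(F) = 2*F/(-12 + F) (q(F) = (2*F)/(-12 + F) = 2*F/(-12 + F))
L(D) = -2*D/(7*(-2/443 + D)) (L(D) = -(D + D)/(7*(D + 2/(37*(-12 + 1/37)))) = -2*D/(7*(D + 2*(1/37)/(-12 + 1/37))) = -2*D/(7*(D + 2*(1/37)/(-443/37))) = -2*D/(7*(D + 2*(1/37)*(-37/443))) = -2*D/(7*(D - 2/443)) = -2*D/(7*(-2/443 + D)))
(-247603 + L(-379)) - 3122792 = (-247603 - 886*(-379)/(-14 + 3101*(-379))) - 3122792 = (-247603 - 886*(-379)/(-14 - 1175279)) - 3122792 = (-247603 - 886*(-379)/(-1175293)) - 3122792 = (-247603 - 886*(-379)*(-1/1175293)) - 3122792 = (-247603 - 335794/1175293) - 3122792 = -291006408473/1175293 - 3122792 = -3961201986529/1175293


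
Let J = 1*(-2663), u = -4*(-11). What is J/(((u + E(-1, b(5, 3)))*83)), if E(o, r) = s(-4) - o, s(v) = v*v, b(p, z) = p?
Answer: -2663/5063 ≈ -0.52597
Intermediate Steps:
s(v) = v**2
E(o, r) = 16 - o (E(o, r) = (-4)**2 - o = 16 - o)
u = 44
J = -2663
J/(((u + E(-1, b(5, 3)))*83)) = -2663*1/(83*(44 + (16 - 1*(-1)))) = -2663*1/(83*(44 + (16 + 1))) = -2663*1/(83*(44 + 17)) = -2663/(61*83) = -2663/5063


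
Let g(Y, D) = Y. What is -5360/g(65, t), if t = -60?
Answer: -1072/13 ≈ -82.462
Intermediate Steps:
-5360/g(65, t) = -5360/65 = -5360*1/65 = -1072/13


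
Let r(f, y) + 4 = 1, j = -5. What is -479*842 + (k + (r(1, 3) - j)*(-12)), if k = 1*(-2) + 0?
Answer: -403344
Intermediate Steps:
r(f, y) = -3 (r(f, y) = -4 + 1 = -3)
k = -2 (k = -2 + 0 = -2)
-479*842 + (k + (r(1, 3) - j)*(-12)) = -479*842 + (-2 + (-3 - 1*(-5))*(-12)) = -403318 + (-2 + (-3 + 5)*(-12)) = -403318 + (-2 + 2*(-12)) = -403318 + (-2 - 24) = -403318 - 26 = -403344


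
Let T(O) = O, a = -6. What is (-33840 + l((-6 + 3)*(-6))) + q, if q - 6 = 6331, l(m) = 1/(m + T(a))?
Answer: -330035/12 ≈ -27503.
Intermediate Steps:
l(m) = 1/(-6 + m) (l(m) = 1/(m - 6) = 1/(-6 + m))
q = 6337 (q = 6 + 6331 = 6337)
(-33840 + l((-6 + 3)*(-6))) + q = (-33840 + 1/(-6 + (-6 + 3)*(-6))) + 6337 = (-33840 + 1/(-6 - 3*(-6))) + 6337 = (-33840 + 1/(-6 + 18)) + 6337 = (-33840 + 1/12) + 6337 = -406079/12 + 6337 = -330035/12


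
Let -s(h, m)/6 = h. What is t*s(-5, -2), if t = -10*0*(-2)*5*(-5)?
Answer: 0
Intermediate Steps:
s(h, m) = -6*h
t = 0 (t = -0*(-25) = -10*0 = 0)
t*s(-5, -2) = 0*(-6*(-5)) = 0*30 = 0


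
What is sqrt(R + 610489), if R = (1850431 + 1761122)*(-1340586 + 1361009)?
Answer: 4*sqrt(4609959838) ≈ 2.7159e+5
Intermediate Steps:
R = 73758746919 (R = 3611553*20423 = 73758746919)
sqrt(R + 610489) = sqrt(73758746919 + 610489) = sqrt(73759357408) = 4*sqrt(4609959838)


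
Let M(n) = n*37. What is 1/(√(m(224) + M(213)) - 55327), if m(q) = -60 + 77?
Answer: -55327/3061069031 - √7898/3061069031 ≈ -1.8103e-5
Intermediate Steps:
M(n) = 37*n
m(q) = 17
1/(√(m(224) + M(213)) - 55327) = 1/(√(17 + 37*213) - 55327) = 1/(√(17 + 7881) - 55327) = 1/(√7898 - 55327) = 1/(-55327 + √7898)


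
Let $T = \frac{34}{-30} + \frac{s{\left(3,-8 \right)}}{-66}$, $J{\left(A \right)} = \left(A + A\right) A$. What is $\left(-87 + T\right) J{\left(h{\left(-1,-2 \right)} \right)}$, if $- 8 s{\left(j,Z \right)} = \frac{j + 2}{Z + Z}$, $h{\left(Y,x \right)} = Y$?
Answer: $- \frac{3722777}{21120} \approx -176.27$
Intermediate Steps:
$J{\left(A \right)} = 2 A^{2}$ ($J{\left(A \right)} = 2 A A = 2 A^{2}$)
$s{\left(j,Z \right)} = - \frac{2 + j}{16 Z}$ ($s{\left(j,Z \right)} = - \frac{\left(j + 2\right) \frac{1}{Z + Z}}{8} = - \frac{\left(2 + j\right) \frac{1}{2 Z}}{8} = - \frac{\frac{1}{2} \frac{1}{Z} \left(2 + j\right)}{8} = - \frac{2 + j}{16 Z}$)
$T = - \frac{47897}{42240}$ ($T = \frac{34}{-30} + \frac{\frac{1}{16} \frac{1}{-8} \left(-2 - 3\right)}{-66} = 34 \left(- \frac{1}{30}\right) + \frac{1}{16} \left(- \frac{1}{8}\right) \left(-2 - 3\right) \left(- \frac{1}{66}\right) = - \frac{17}{15} + \frac{1}{16} \left(- \frac{1}{8}\right) \left(-5\right) \left(- \frac{1}{66}\right) = - \frac{17}{15} + \frac{5}{128} \left(- \frac{1}{66}\right) = - \frac{17}{15} - \frac{5}{8448} = - \frac{47897}{42240} \approx -1.1339$)
$\left(-87 + T\right) J{\left(h{\left(-1,-2 \right)} \right)} = \left(-87 - \frac{47897}{42240}\right) 2 \left(-1\right)^{2} = - \frac{3722777 \cdot 2 \cdot 1}{42240} = \left(- \frac{3722777}{42240}\right) 2 = - \frac{3722777}{21120}$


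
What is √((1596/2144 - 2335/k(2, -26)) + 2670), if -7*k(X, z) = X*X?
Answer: √485314366/268 ≈ 82.201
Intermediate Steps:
k(X, z) = -X²/7 (k(X, z) = -X*X/7 = -X²/7)
√((1596/2144 - 2335/k(2, -26)) + 2670) = √((1596/2144 - 2335/((-⅐*2²))) + 2670) = √((1596*(1/2144) - 2335/((-⅐*4))) + 2670) = √((399/536 - 2335/(-4/7)) + 2670) = √((399/536 - 2335*(-7/4)) + 2670) = √((399/536 + 16345/4) + 2670) = √(2190629/536 + 2670) = √(3621749/536) = √485314366/268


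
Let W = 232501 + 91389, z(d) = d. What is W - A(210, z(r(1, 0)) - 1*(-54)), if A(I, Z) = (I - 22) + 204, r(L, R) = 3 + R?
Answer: 323498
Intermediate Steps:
A(I, Z) = 182 + I (A(I, Z) = (-22 + I) + 204 = 182 + I)
W = 323890
W - A(210, z(r(1, 0)) - 1*(-54)) = 323890 - (182 + 210) = 323890 - 1*392 = 323890 - 392 = 323498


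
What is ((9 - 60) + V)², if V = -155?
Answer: 42436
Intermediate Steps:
((9 - 60) + V)² = ((9 - 60) - 155)² = (-51 - 155)² = (-206)² = 42436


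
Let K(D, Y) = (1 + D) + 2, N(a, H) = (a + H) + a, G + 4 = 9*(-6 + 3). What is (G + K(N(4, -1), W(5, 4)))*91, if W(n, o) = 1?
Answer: -1911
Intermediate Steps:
G = -31 (G = -4 + 9*(-6 + 3) = -4 + 9*(-3) = -4 - 27 = -31)
N(a, H) = H + 2*a (N(a, H) = (H + a) + a = H + 2*a)
K(D, Y) = 3 + D
(G + K(N(4, -1), W(5, 4)))*91 = (-31 + (3 + (-1 + 2*4)))*91 = (-31 + (3 + (-1 + 8)))*91 = (-31 + (3 + 7))*91 = (-31 + 10)*91 = -21*91 = -1911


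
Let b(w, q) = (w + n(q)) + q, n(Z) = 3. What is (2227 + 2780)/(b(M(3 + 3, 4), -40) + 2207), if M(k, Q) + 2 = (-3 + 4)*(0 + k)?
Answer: 5007/2174 ≈ 2.3031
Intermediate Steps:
M(k, Q) = -2 + k (M(k, Q) = -2 + (-3 + 4)*(0 + k) = -2 + 1*k = -2 + k)
b(w, q) = 3 + q + w (b(w, q) = (w + 3) + q = (3 + w) + q = 3 + q + w)
(2227 + 2780)/(b(M(3 + 3, 4), -40) + 2207) = (2227 + 2780)/((3 - 40 + (-2 + (3 + 3))) + 2207) = 5007/((3 - 40 + (-2 + 6)) + 2207) = 5007/((3 - 40 + 4) + 2207) = 5007/(-33 + 2207) = 5007/2174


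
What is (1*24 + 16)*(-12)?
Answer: -480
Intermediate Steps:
(1*24 + 16)*(-12) = (24 + 16)*(-12) = 40*(-12) = -480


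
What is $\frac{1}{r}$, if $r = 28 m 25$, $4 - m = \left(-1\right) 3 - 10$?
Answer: $\frac{1}{11900} \approx 8.4034 \cdot 10^{-5}$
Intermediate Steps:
$m = 17$ ($m = 4 - \left(\left(-1\right) 3 - 10\right) = 4 - \left(-3 - 10\right) = 4 - -13 = 4 + 13 = 17$)
$r = 11900$ ($r = 28 \cdot 17 \cdot 25 = 476 \cdot 25 = 11900$)
$\frac{1}{r} = \frac{1}{11900}$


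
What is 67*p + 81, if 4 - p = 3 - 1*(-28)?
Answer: -1728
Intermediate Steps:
p = -27 (p = 4 - (3 - 1*(-28)) = 4 - (3 + 28) = 4 - 1*31 = 4 - 31 = -27)
67*p + 81 = 67*(-27) + 81 = -1809 + 81 = -1728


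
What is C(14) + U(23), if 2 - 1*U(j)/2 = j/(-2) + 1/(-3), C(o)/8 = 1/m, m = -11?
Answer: 889/33 ≈ 26.939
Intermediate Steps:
C(o) = -8/11 (C(o) = 8/(-11) = 8*(-1/11) = -8/11)
U(j) = 14/3 + j (U(j) = 4 - 2*(j/(-2) + 1/(-3)) = 4 - 2*(j*(-½) + 1*(-⅓)) = 4 - 2*(-j/2 - ⅓) = 4 - 2*(-⅓ - j/2) = 4 + (⅔ + j) = 14/3 + j)
C(14) + U(23) = -8/11 + (14/3 + 23) = -8/11 + 83/3 = 889/33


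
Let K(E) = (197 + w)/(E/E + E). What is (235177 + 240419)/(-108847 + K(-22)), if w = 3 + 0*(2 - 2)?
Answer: -907956/207817 ≈ -4.3690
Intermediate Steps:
w = 3 (w = 3 + 0*0 = 3 + 0 = 3)
K(E) = 200/(1 + E) (K(E) = (197 + 3)/(E/E + E) = 200/(1 + E))
(235177 + 240419)/(-108847 + K(-22)) = (235177 + 240419)/(-108847 + 200/(1 - 22)) = 475596/(-108847 + 200/(-21)) = 475596/(-108847 + 200*(-1/21)) = 475596/(-108847 - 200/21) = 475596/(-2285987/21) = 475596*(-21/2285987) = -907956/207817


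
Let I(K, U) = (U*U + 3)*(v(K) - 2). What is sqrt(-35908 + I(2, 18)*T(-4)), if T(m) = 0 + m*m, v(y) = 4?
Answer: 2*I*sqrt(6361) ≈ 159.51*I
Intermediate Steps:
T(m) = m**2 (T(m) = 0 + m**2 = m**2)
I(K, U) = 6 + 2*U**2 (I(K, U) = (U*U + 3)*(4 - 2) = (U**2 + 3)*2 = (3 + U**2)*2 = 6 + 2*U**2)
sqrt(-35908 + I(2, 18)*T(-4)) = sqrt(-35908 + (6 + 2*18**2)*(-4)**2) = sqrt(-35908 + (6 + 2*324)*16) = sqrt(-35908 + (6 + 648)*16) = sqrt(-35908 + 654*16) = sqrt(-35908 + 10464) = sqrt(-25444) = 2*I*sqrt(6361)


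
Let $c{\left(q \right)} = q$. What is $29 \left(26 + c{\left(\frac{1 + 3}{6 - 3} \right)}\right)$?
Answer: $\frac{2378}{3} \approx 792.67$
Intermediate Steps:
$29 \left(26 + c{\left(\frac{1 + 3}{6 - 3} \right)}\right) = 29 \left(26 + \frac{1 + 3}{6 - 3}\right) = 29 \left(26 + \frac{4}{3}\right) = 29 \cdot \frac{82}{3} = \frac{2378}{3}$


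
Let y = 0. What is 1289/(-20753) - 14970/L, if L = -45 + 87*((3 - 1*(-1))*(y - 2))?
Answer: 103239087/5125991 ≈ 20.140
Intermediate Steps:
L = -741 (L = -45 + 87*((3 - 1*(-1))*(0 - 2)) = -45 + 87*((3 + 1)*(-2)) = -45 + 87*(4*(-2)) = -45 + 87*(-8) = -45 - 696 = -741)
1289/(-20753) - 14970/L = 1289/(-20753) - 14970/(-741) = 1289*(-1/20753) - 14970*(-1/741) = -1289/20753 + 4990/247 = 103239087/5125991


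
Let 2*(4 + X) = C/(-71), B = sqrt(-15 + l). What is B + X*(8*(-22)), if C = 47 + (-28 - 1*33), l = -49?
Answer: 48752/71 + 8*I ≈ 686.65 + 8.0*I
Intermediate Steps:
C = -14 (C = 47 + (-28 - 33) = 47 - 61 = -14)
B = 8*I (B = sqrt(-15 - 49) = sqrt(-64) = 8*I ≈ 8.0*I)
X = -277/71 (X = -4 + (-14/(-71))/2 = -4 + (-14*(-1/71))/2 = -4 + (1/2)*(14/71) = -4 + 7/71 = -277/71 ≈ -3.9014)
B + X*(8*(-22)) = 8*I - 2216*(-22)/71 = 8*I - 277/71*(-176) = 8*I + 48752/71 = 48752/71 + 8*I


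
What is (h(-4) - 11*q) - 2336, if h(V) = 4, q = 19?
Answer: -2541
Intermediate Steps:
(h(-4) - 11*q) - 2336 = (4 - 11*19) - 2336 = (4 - 209) - 2336 = -205 - 2336 = -2541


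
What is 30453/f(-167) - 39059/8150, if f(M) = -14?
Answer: -62184694/28525 ≈ -2180.0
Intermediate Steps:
30453/f(-167) - 39059/8150 = 30453/(-14) - 39059/8150 = 30453*(-1/14) - 39059*1/8150 = -30453/14 - 39059/8150 = -62184694/28525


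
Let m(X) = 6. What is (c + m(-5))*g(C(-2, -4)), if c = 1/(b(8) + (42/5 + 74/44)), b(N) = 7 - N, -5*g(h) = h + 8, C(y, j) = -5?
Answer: -6104/1665 ≈ -3.6661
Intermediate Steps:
g(h) = -8/5 - h/5 (g(h) = -(h + 8)/5 = -(8 + h)/5 = -8/5 - h/5)
c = 110/999 (c = 1/((7 - 1*8) + (42/5 + 74/44)) = 1/((7 - 8) + (42*(⅕) + 74*(1/44))) = 1/(-1 + (42/5 + 37/22)) = 1/(-1 + 1109/110) = 1/(999/110) = 110/999 ≈ 0.11011)
(c + m(-5))*g(C(-2, -4)) = (110/999 + 6)*(-8/5 - ⅕*(-5)) = 6104*(-8/5 + 1)/999 = (6104/999)*(-⅗) = -6104/1665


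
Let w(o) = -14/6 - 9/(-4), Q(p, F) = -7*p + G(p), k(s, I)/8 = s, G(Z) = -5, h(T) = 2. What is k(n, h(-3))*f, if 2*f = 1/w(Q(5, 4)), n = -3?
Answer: 144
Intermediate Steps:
k(s, I) = 8*s
Q(p, F) = -5 - 7*p (Q(p, F) = -7*p - 5 = -5 - 7*p)
w(o) = -1/12 (w(o) = -14*⅙ - 9*(-¼) = -7/3 + 9/4 = -1/12)
f = -6 (f = 1/(2*(-1/12)) = (½)*(-12) = -6)
k(n, h(-3))*f = (8*(-3))*(-6) = -24*(-6) = 144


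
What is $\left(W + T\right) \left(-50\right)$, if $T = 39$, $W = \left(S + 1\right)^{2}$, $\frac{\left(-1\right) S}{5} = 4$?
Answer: $-20000$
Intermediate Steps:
$S = -20$ ($S = \left(-5\right) 4 = -20$)
$W = 361$ ($W = \left(-20 + 1\right)^{2} = \left(-19\right)^{2} = 361$)
$\left(W + T\right) \left(-50\right) = \left(361 + 39\right) \left(-50\right) = 400 \left(-50\right) = -20000$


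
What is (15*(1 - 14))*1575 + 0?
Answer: -307125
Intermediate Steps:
(15*(1 - 14))*1575 + 0 = (15*(-13))*1575 + 0 = -195*1575 + 0 = -307125 + 0 = -307125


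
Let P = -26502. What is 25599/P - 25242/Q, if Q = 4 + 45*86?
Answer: -18288905/2444494 ≈ -7.4817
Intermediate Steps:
Q = 3874 (Q = 4 + 3870 = 3874)
25599/P - 25242/Q = 25599/(-26502) - 25242/3874 = 25599*(-1/26502) - 25242*1/3874 = -1219/1262 - 12621/1937 = -18288905/2444494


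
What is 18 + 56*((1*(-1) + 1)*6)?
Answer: 18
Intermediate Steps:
18 + 56*((1*(-1) + 1)*6) = 18 + 56*((-1 + 1)*6) = 18 + 56*(0*6) = 18 + 56*0 = 18 + 0 = 18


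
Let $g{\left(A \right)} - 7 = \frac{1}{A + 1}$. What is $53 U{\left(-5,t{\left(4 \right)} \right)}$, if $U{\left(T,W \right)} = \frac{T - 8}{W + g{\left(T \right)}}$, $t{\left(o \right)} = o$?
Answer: $- \frac{2756}{43} \approx -64.093$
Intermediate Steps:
$g{\left(A \right)} = 7 + \frac{1}{1 + A}$ ($g{\left(A \right)} = 7 + \frac{1}{A + 1} = 7 + \frac{1}{1 + A}$)
$U{\left(T,W \right)} = \frac{-8 + T}{W + \frac{8 + 7 T}{1 + T}}$ ($U{\left(T,W \right)} = \frac{T - 8}{W + \frac{8 + 7 T}{1 + T}} = \frac{-8 + T}{W + \frac{8 + 7 T}{1 + T}}$)
$53 U{\left(-5,t{\left(4 \right)} \right)} = 53 \frac{\left(1 - 5\right) \left(-8 - 5\right)}{8 + 7 \left(-5\right) + 4 \left(1 - 5\right)} = 53 \frac{1}{8 - 35 + 4 \left(-4\right)} \left(-4\right) \left(-13\right) = 53 \frac{1}{8 - 35 - 16} \left(-4\right) \left(-13\right) = 53 \frac{1}{-43} \left(-4\right) \left(-13\right) = 53 \left(\left(- \frac{1}{43}\right) \left(-4\right) \left(-13\right)\right) = 53 \left(- \frac{52}{43}\right) = - \frac{2756}{43}$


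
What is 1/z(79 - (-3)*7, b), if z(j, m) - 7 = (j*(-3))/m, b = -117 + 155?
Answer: -19/17 ≈ -1.1176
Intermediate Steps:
b = 38
z(j, m) = 7 - 3*j/m (z(j, m) = 7 + (j*(-3))/m = 7 + (-3*j)/m = 7 - 3*j/m)
1/z(79 - (-3)*7, b) = 1/(7 - 3*(79 - (-3)*7)/38) = 1/(7 - 3*(79 - 1*(-21))*1/38) = 1/(7 - 3*(79 + 21)*1/38) = 1/(7 - 3*100*1/38) = 1/(7 - 150/19) = 1/(-17/19) = -19/17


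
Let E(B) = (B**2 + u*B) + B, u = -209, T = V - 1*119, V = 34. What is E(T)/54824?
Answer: 24905/54824 ≈ 0.45427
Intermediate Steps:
T = -85 (T = 34 - 1*119 = 34 - 119 = -85)
E(B) = B**2 - 208*B (E(B) = (B**2 - 209*B) + B = B**2 - 208*B)
E(T)/54824 = -85*(-208 - 85)/54824 = -85*(-293)*(1/54824) = 24905*(1/54824) = 24905/54824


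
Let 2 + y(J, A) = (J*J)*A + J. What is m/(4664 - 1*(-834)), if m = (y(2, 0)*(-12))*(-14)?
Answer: 0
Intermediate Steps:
y(J, A) = -2 + J + A*J**2 (y(J, A) = -2 + ((J*J)*A + J) = -2 + (J**2*A + J) = -2 + (A*J**2 + J) = -2 + (J + A*J**2) = -2 + J + A*J**2)
m = 0 (m = ((-2 + 2 + 0*2**2)*(-12))*(-14) = ((-2 + 2 + 0*4)*(-12))*(-14) = ((-2 + 2 + 0)*(-12))*(-14) = (0*(-12))*(-14) = 0*(-14) = 0)
m/(4664 - 1*(-834)) = 0/(4664 - 1*(-834)) = 0/(4664 + 834) = 0/5498 = 0*(1/5498) = 0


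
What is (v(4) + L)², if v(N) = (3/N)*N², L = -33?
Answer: 441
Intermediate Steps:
v(N) = 3*N
(v(4) + L)² = (3*4 - 33)² = (12 - 33)² = (-21)² = 441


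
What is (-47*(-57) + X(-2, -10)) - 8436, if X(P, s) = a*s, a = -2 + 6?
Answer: -5797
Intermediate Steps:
a = 4
X(P, s) = 4*s
(-47*(-57) + X(-2, -10)) - 8436 = (-47*(-57) + 4*(-10)) - 8436 = (2679 - 40) - 8436 = 2639 - 8436 = -5797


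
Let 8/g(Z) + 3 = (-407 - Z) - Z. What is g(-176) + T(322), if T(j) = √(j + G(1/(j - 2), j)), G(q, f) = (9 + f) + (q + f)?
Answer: -4/29 + √1560005/40 ≈ 31.087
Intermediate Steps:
G(q, f) = 9 + q + 2*f (G(q, f) = (9 + f) + (f + q) = 9 + q + 2*f)
T(j) = √(9 + 1/(-2 + j) + 3*j) (T(j) = √(j + (9 + 1/(j - 2) + 2*j)) = √(j + (9 + 1/(-2 + j) + 2*j)) = √(9 + 1/(-2 + j) + 3*j))
g(Z) = 8/(-410 - 2*Z) (g(Z) = 8/(-3 + ((-407 - Z) - Z)) = 8/(-3 + (-407 - 2*Z)) = 8/(-410 - 2*Z))
g(-176) + T(322) = -4/(205 - 176) + √((-17 + 3*322 + 3*322²)/(-2 + 322)) = -4/29 + √((-17 + 966 + 3*103684)/320) = -4*1/29 + √((-17 + 966 + 311052)/320) = -4/29 + √((1/320)*312001) = -4/29 + √(312001/320) = -4/29 + √1560005/40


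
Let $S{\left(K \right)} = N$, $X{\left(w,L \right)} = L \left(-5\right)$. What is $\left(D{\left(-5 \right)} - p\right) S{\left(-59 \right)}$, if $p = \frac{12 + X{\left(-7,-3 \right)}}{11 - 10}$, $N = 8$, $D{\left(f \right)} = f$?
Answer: $-256$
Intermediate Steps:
$X{\left(w,L \right)} = - 5 L$
$S{\left(K \right)} = 8$
$p = 27$ ($p = \frac{12 - -15}{11 - 10} = \frac{12 + 15}{1} = 27 \cdot 1 = 27$)
$\left(D{\left(-5 \right)} - p\right) S{\left(-59 \right)} = \left(-5 - 27\right) 8 = \left(-32\right) 8 = -256$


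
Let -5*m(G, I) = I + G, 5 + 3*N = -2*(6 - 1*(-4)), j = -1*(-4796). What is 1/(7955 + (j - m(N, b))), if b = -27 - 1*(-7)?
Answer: 3/38236 ≈ 7.8460e-5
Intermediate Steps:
j = 4796
b = -20 (b = -27 + 7 = -20)
N = -25/3 (N = -5/3 + (-2*(6 - 1*(-4)))/3 = -5/3 + (-2*(6 + 4))/3 = -5/3 + (-2*10)/3 = -5/3 + (1/3)*(-20) = -5/3 - 20/3 = -25/3 ≈ -8.3333)
m(G, I) = -G/5 - I/5 (m(G, I) = -(I + G)/5 = -(G + I)/5 = -G/5 - I/5)
1/(7955 + (j - m(N, b))) = 1/(7955 + (4796 - (-1/5*(-25/3) - 1/5*(-20)))) = 1/(7955 + (4796 - (5/3 + 4))) = 1/(7955 + (4796 - 1*17/3)) = 1/(7955 + (4796 - 17/3)) = 1/(7955 + 14371/3) = 1/(38236/3) = 3/38236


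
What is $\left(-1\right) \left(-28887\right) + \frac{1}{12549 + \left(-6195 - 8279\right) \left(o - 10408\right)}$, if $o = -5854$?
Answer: $\frac{6799674445720}{235388737} \approx 28887.0$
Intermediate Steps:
$\left(-1\right) \left(-28887\right) + \frac{1}{12549 + \left(-6195 - 8279\right) \left(o - 10408\right)} = \left(-1\right) \left(-28887\right) + \frac{1}{12549 + \left(-6195 - 8279\right) \left(-5854 - 10408\right)} = 28887 + \frac{1}{12549 - -235376188} = 28887 + \frac{1}{12549 + 235376188} = 28887 + \frac{1}{235388737} = \frac{6799674445720}{235388737}$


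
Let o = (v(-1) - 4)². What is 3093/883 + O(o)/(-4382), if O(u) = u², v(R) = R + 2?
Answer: 13482003/3869306 ≈ 3.4843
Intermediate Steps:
v(R) = 2 + R
o = 9 (o = ((2 - 1) - 4)² = (1 - 4)² = (-3)² = 9)
3093/883 + O(o)/(-4382) = 3093/883 + 9²/(-4382) = 3093*(1/883) + 81*(-1/4382) = 3093/883 - 81/4382 = 13482003/3869306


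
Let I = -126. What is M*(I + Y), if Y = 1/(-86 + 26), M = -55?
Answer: 83171/12 ≈ 6930.9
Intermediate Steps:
Y = -1/60 (Y = 1/(-60) = -1/60 ≈ -0.016667)
M*(I + Y) = -55*(-126 - 1/60) = -55*(-7561/60) = 83171/12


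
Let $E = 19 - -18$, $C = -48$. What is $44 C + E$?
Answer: $-2075$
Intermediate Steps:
$E = 37$ ($E = 19 + 18 = 37$)
$44 C + E = 44 \left(-48\right) + 37 = -2112 + 37 = -2075$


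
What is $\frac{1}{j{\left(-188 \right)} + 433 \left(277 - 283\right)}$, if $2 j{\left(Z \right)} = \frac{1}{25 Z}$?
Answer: $- \frac{9400}{24421201} \approx -0.00038491$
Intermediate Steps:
$j{\left(Z \right)} = \frac{1}{50 Z}$ ($j{\left(Z \right)} = \frac{\frac{1}{25} \frac{1}{Z}}{2} = \frac{1}{50 Z}$)
$\frac{1}{j{\left(-188 \right)} + 433 \left(277 - 283\right)} = \frac{1}{\frac{1}{50 \left(-188\right)} + 433 \left(277 - 283\right)} = \frac{1}{\frac{1}{50} \left(- \frac{1}{188}\right) + 433 \left(-6\right)} = \frac{1}{- \frac{1}{9400} - 2598} = \frac{1}{- \frac{24421201}{9400}} = - \frac{9400}{24421201}$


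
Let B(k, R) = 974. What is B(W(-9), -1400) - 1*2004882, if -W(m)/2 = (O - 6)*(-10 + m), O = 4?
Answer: -2003908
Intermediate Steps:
W(m) = -40 + 4*m (W(m) = -2*(4 - 6)*(-10 + m) = -(-4)*(-10 + m) = -2*(20 - 2*m) = -40 + 4*m)
B(W(-9), -1400) - 1*2004882 = 974 - 1*2004882 = 974 - 2004882 = -2003908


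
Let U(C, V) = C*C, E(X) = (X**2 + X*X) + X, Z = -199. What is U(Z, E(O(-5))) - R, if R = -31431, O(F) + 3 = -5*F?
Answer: 71032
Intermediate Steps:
O(F) = -3 - 5*F
E(X) = X + 2*X**2 (E(X) = (X**2 + X**2) + X = 2*X**2 + X = X + 2*X**2)
U(C, V) = C**2
U(Z, E(O(-5))) - R = (-199)**2 - 1*(-31431) = 39601 + 31431 = 71032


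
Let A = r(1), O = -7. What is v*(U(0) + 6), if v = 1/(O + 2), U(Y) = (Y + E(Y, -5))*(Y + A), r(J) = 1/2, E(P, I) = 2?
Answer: -7/5 ≈ -1.4000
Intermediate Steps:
r(J) = ½
A = ½ ≈ 0.50000
U(Y) = (½ + Y)*(2 + Y) (U(Y) = (Y + 2)*(Y + ½) = (2 + Y)*(½ + Y) = (½ + Y)*(2 + Y))
v = -⅕ (v = 1/(-7 + 2) = 1/(-5) = -⅕ ≈ -0.20000)
v*(U(0) + 6) = -((1 + 0² + (5/2)*0) + 6)/5 = -((1 + 0 + 0) + 6)/5 = -(1 + 6)/5 = -⅕*7 = -7/5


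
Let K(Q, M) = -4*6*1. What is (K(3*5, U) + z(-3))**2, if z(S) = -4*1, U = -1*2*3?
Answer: 784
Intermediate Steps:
U = -6 (U = -2*3 = -6)
K(Q, M) = -24 (K(Q, M) = -24*1 = -24)
z(S) = -4
(K(3*5, U) + z(-3))**2 = (-24 - 4)**2 = (-28)**2 = 784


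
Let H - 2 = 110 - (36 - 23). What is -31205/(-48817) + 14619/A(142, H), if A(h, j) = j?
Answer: 21719546/146451 ≈ 148.31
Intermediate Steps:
H = 99 (H = 2 + (110 - (36 - 23)) = 2 + (110 - 1*13) = 2 + (110 - 13) = 2 + 97 = 99)
-31205/(-48817) + 14619/A(142, H) = -31205/(-48817) + 14619/99 = -31205*(-1/48817) + 14619*(1/99) = 31205/48817 + 443/3 = 21719546/146451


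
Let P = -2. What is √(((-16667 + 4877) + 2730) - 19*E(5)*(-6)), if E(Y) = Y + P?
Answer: I*√8718 ≈ 93.37*I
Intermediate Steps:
E(Y) = -2 + Y (E(Y) = Y - 2 = -2 + Y)
√(((-16667 + 4877) + 2730) - 19*E(5)*(-6)) = √(((-16667 + 4877) + 2730) - 19*(-2 + 5)*(-6)) = √((-11790 + 2730) - 19*3*(-6)) = √(-9060 - 57*(-6)) = √(-9060 - 1*(-342)) = √(-9060 + 342) = √(-8718) = I*√8718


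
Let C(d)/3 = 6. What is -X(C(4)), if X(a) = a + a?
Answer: -36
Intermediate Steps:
C(d) = 18 (C(d) = 3*6 = 18)
X(a) = 2*a
-X(C(4)) = -2*18 = -1*36 = -36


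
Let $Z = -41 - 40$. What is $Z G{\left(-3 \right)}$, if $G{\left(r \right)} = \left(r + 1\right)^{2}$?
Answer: $-324$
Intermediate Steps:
$Z = -81$ ($Z = -41 - 40 = -81$)
$G{\left(r \right)} = \left(1 + r\right)^{2}$
$Z G{\left(-3 \right)} = - 81 \left(1 - 3\right)^{2} = - 81 \left(-2\right)^{2} = \left(-81\right) 4 = -324$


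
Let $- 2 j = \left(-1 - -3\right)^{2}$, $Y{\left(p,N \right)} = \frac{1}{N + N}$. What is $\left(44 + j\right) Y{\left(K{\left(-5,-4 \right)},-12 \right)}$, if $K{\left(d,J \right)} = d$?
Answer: $- \frac{7}{4} \approx -1.75$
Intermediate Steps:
$Y{\left(p,N \right)} = \frac{1}{2 N}$
$j = -2$ ($j = - \frac{\left(-1 - -3\right)^{2}}{2} = - \frac{\left(-1 + \left(-2 + 5\right)\right)^{2}}{2} = - \frac{\left(-1 + 3\right)^{2}}{2} = - \frac{2^{2}}{2} = \left(- \frac{1}{2}\right) 4 = -2$)
$\left(44 + j\right) Y{\left(K{\left(-5,-4 \right)},-12 \right)} = \left(44 - 2\right) \frac{1}{2 \left(-12\right)} = 42 \cdot \frac{1}{2} \left(- \frac{1}{12}\right) = 42 \left(- \frac{1}{24}\right) = - \frac{7}{4}$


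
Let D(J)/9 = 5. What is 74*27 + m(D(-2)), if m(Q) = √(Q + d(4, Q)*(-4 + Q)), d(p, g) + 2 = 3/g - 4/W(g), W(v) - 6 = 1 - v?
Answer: 1998 + 2*I*√608190/285 ≈ 1998.0 + 5.4727*I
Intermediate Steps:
D(J) = 45 (D(J) = 9*5 = 45)
W(v) = 7 - v (W(v) = 6 + (1 - v) = 7 - v)
d(p, g) = -2 - 4/(7 - g) + 3/g (d(p, g) = -2 + (3/g - 4/(7 - g)) = -2 + (-4/(7 - g) + 3/g) = -2 - 4/(7 - g) + 3/g)
m(Q) = √(Q + (-4 + Q)*(-21 - 2*Q² + 21*Q)/(Q*(-7 + Q))) (m(Q) = √(Q + ((-21 - 2*Q² + 21*Q)/(Q*(-7 + Q)))*(-4 + Q)) = √(Q + (-4 + Q)*(-21 - 2*Q² + 21*Q)/(Q*(-7 + Q))))
74*27 + m(D(-2)) = 74*27 + √((84 - 1*45³ - 105*45 + 22*45²)/(45*(-7 + 45))) = 1998 + √((1/45)*(84 - 1*91125 - 4725 + 22*2025)/38) = 1998 + √((1/45)*(1/38)*(84 - 91125 - 4725 + 44550)) = 1998 + √((1/45)*(1/38)*(-51216)) = 1998 + √(-8536/285) = 1998 + 2*I*√608190/285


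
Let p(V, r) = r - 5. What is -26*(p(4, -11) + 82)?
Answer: -1716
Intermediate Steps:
p(V, r) = -5 + r
-26*(p(4, -11) + 82) = -26*((-5 - 11) + 82) = -26*(-16 + 82) = -26*66 = -1716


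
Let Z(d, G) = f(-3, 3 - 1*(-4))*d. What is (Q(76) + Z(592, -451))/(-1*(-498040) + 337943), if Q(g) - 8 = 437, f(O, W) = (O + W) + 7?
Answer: 773/92887 ≈ 0.0083219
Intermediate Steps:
f(O, W) = 7 + O + W
Q(g) = 445 (Q(g) = 8 + 437 = 445)
Z(d, G) = 11*d (Z(d, G) = (7 - 3 + (3 - 1*(-4)))*d = (7 - 3 + (3 + 4))*d = (7 - 3 + 7)*d = 11*d)
(Q(76) + Z(592, -451))/(-1*(-498040) + 337943) = (445 + 11*592)/(-1*(-498040) + 337943) = (445 + 6512)/(498040 + 337943) = 6957/835983 = 6957*(1/835983) = 773/92887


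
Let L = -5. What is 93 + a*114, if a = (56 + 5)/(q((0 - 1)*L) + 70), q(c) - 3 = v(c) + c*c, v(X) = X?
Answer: 16533/103 ≈ 160.51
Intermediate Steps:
q(c) = 3 + c + c² (q(c) = 3 + (c + c*c) = 3 + (c + c²) = 3 + c + c²)
a = 61/103 (a = (56 + 5)/((3 + (0 - 1)*(-5) + ((0 - 1)*(-5))²) + 70) = 61/((3 - 1*(-5) + (-1*(-5))²) + 70) = 61/((3 + 5 + 5²) + 70) = 61/((3 + 5 + 25) + 70) = 61/(33 + 70) = 61/103 ≈ 0.59223)
93 + a*114 = 93 + (61/103)*114 = 93 + 6954/103 = 16533/103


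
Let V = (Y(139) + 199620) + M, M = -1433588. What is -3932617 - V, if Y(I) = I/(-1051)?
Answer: -2836279960/1051 ≈ -2.6986e+6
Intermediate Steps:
Y(I) = -I/1051 (Y(I) = I*(-1/1051) = -I/1051)
V = -1296900507/1051 (V = (-1/1051*139 + 199620) - 1433588 = (-139/1051 + 199620) - 1433588 = 209800481/1051 - 1433588 = -1296900507/1051 ≈ -1.2340e+6)
-3932617 - V = -3932617 - 1*(-1296900507/1051) = -3932617 + 1296900507/1051 = -2836279960/1051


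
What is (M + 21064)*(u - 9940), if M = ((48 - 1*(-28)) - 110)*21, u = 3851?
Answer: -123911150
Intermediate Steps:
M = -714 (M = ((48 + 28) - 110)*21 = (76 - 110)*21 = -34*21 = -714)
(M + 21064)*(u - 9940) = (-714 + 21064)*(3851 - 9940) = 20350*(-6089) = -123911150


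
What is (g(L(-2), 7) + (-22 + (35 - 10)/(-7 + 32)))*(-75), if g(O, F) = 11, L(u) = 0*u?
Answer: 750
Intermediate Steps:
L(u) = 0
(g(L(-2), 7) + (-22 + (35 - 10)/(-7 + 32)))*(-75) = (11 + (-22 + (35 - 10)/(-7 + 32)))*(-75) = (11 + (-22 + 25/25))*(-75) = (11 + (-22 + 25*(1/25)))*(-75) = (11 + (-22 + 1))*(-75) = (11 - 21)*(-75) = -10*(-75) = 750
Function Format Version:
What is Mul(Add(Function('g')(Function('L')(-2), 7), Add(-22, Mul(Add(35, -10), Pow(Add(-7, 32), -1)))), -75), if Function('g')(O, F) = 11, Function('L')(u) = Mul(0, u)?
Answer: 750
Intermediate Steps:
Function('L')(u) = 0
Mul(Add(Function('g')(Function('L')(-2), 7), Add(-22, Mul(Add(35, -10), Pow(Add(-7, 32), -1)))), -75) = Mul(Add(11, Add(-22, Mul(Add(35, -10), Pow(Add(-7, 32), -1)))), -75) = Mul(Add(11, Add(-22, Mul(25, Pow(25, -1)))), -75) = Mul(Add(11, Add(-22, Mul(25, Rational(1, 25)))), -75) = Mul(Add(11, Add(-22, 1)), -75) = Mul(Add(11, -21), -75) = Mul(-10, -75) = 750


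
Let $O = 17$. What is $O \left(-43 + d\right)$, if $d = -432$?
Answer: $-8075$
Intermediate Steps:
$O \left(-43 + d\right) = 17 \left(-43 - 432\right) = 17 \left(-475\right) = -8075$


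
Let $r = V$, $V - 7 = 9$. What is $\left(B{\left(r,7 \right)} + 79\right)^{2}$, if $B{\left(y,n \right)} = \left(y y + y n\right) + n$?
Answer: $206116$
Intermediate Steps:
$V = 16$ ($V = 7 + 9 = 16$)
$r = 16$
$B{\left(y,n \right)} = n + y^{2} + n y$ ($B{\left(y,n \right)} = \left(y^{2} + n y\right) + n = n + y^{2} + n y$)
$\left(B{\left(r,7 \right)} + 79\right)^{2} = \left(\left(7 + 16^{2} + 7 \cdot 16\right) + 79\right)^{2} = \left(\left(7 + 256 + 112\right) + 79\right)^{2} = \left(375 + 79\right)^{2} = 454^{2} = 206116$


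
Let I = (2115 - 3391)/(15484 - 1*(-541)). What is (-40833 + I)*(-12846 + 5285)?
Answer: 4947541113661/16025 ≈ 3.0874e+8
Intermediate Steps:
I = -1276/16025 (I = -1276/(15484 + 541) = -1276/16025 ≈ -0.079626)
(-40833 + I)*(-12846 + 5285) = (-40833 - 1276/16025)*(-12846 + 5285) = -654350101/16025*(-7561) = 4947541113661/16025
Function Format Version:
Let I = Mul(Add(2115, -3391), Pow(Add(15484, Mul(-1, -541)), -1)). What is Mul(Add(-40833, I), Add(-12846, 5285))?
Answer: Rational(4947541113661, 16025) ≈ 3.0874e+8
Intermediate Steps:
I = Rational(-1276, 16025) (I = Mul(-1276, Pow(Add(15484, 541), -1)) = Mul(-1276, Pow(16025, -1)) = Mul(-1276, Rational(1, 16025)) = Rational(-1276, 16025) ≈ -0.079626)
Mul(Add(-40833, I), Add(-12846, 5285)) = Mul(Add(-40833, Rational(-1276, 16025)), Add(-12846, 5285)) = Mul(Rational(-654350101, 16025), -7561) = Rational(4947541113661, 16025)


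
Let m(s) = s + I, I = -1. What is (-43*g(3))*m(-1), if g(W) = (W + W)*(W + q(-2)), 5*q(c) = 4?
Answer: 9804/5 ≈ 1960.8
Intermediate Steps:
q(c) = ⅘ (q(c) = (⅕)*4 = ⅘)
g(W) = 2*W*(⅘ + W) (g(W) = (W + W)*(W + ⅘) = (2*W)*(⅘ + W) = 2*W*(⅘ + W))
m(s) = -1 + s (m(s) = s - 1 = -1 + s)
(-43*g(3))*m(-1) = (-86*3*(4 + 5*3)/5)*(-1 - 1) = -86*3*(4 + 15)/5*(-2) = -86*3*19/5*(-2) = -43*114/5*(-2) = -4902/5*(-2) = 9804/5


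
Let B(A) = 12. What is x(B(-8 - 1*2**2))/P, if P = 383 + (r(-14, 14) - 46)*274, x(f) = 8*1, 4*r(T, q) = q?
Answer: -4/5631 ≈ -0.00071035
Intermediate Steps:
r(T, q) = q/4
x(f) = 8
P = -11262 (P = 383 + ((1/4)*14 - 46)*274 = 383 + (7/2 - 46)*274 = 383 - 85/2*274 = 383 - 11645 = -11262)
x(B(-8 - 1*2**2))/P = 8/(-11262) = 8*(-1/11262) = -4/5631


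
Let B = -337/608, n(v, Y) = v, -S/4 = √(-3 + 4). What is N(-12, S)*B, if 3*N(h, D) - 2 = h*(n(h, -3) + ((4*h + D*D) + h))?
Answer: -113569/912 ≈ -124.53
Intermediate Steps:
S = -4 (S = -4*√(-3 + 4) = -4*√1 = -4*1 = -4)
B = -337/608 (B = -337*1/608 = -337/608 ≈ -0.55428)
N(h, D) = ⅔ + h*(D² + 6*h)/3 (N(h, D) = ⅔ + (h*(h + ((4*h + D*D) + h)))/3 = ⅔ + (h*(h + ((4*h + D²) + h)))/3 = ⅔ + (h*(h + ((D² + 4*h) + h)))/3 = ⅔ + (h*(h + (D² + 5*h)))/3 = ⅔ + (h*(D² + 6*h))/3 = ⅔ + h*(D² + 6*h)/3)
N(-12, S)*B = (⅔ + 2*(-12)² + (⅓)*(-12)*(-4)²)*(-337/608) = (⅔ + 2*144 + (⅓)*(-12)*16)*(-337/608) = (⅔ + 288 - 64)*(-337/608) = (674/3)*(-337/608) = -113569/912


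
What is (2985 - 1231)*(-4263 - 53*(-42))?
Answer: -3572898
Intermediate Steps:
(2985 - 1231)*(-4263 - 53*(-42)) = 1754*(-4263 + 2226) = 1754*(-2037) = -3572898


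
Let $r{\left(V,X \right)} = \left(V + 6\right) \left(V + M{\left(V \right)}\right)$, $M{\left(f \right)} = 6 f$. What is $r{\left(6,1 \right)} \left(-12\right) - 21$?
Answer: $-6069$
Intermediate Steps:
$r{\left(V,X \right)} = 7 V \left(6 + V\right)$ ($r{\left(V,X \right)} = \left(V + 6\right) \left(V + 6 V\right) = \left(6 + V\right) 7 V = 7 V \left(6 + V\right)$)
$r{\left(6,1 \right)} \left(-12\right) - 21 = 7 \cdot 6 \left(6 + 6\right) \left(-12\right) - 21 = 7 \cdot 6 \cdot 12 \left(-12\right) - 21 = 504 \left(-12\right) - 21 = -6048 - 21 = -6069$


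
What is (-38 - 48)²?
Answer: 7396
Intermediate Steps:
(-38 - 48)² = (-86)² = 7396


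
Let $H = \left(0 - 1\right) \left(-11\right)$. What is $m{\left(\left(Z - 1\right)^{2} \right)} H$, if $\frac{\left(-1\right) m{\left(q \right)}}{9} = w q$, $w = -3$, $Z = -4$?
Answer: $7425$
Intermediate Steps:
$m{\left(q \right)} = 27 q$ ($m{\left(q \right)} = - 9 \left(- 3 q\right) = 27 q$)
$H = 11$ ($H = \left(-1\right) \left(-11\right) = 11$)
$m{\left(\left(Z - 1\right)^{2} \right)} H = 27 \left(-4 - 1\right)^{2} \cdot 11 = 27 \left(-5\right)^{2} \cdot 11 = 27 \cdot 25 \cdot 11 = 675 \cdot 11 = 7425$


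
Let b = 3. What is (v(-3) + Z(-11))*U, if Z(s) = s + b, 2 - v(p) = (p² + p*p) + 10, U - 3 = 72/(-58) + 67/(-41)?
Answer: -5032/1189 ≈ -4.2321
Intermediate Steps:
U = 148/1189 (U = 3 + (72/(-58) + 67/(-41)) = 3 + (72*(-1/58) + 67*(-1/41)) = 3 + (-36/29 - 67/41) = 3 - 3419/1189 = 148/1189 ≈ 0.12447)
v(p) = -8 - 2*p² (v(p) = 2 - ((p² + p*p) + 10) = 2 - ((p² + p²) + 10) = 2 - (2*p² + 10) = 2 - (10 + 2*p²) = 2 + (-10 - 2*p²) = -8 - 2*p²)
Z(s) = 3 + s (Z(s) = s + 3 = 3 + s)
(v(-3) + Z(-11))*U = ((-8 - 2*(-3)²) + (3 - 11))*(148/1189) = ((-8 - 2*9) - 8)*(148/1189) = ((-8 - 18) - 8)*(148/1189) = (-26 - 8)*(148/1189) = -34*148/1189 = -5032/1189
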